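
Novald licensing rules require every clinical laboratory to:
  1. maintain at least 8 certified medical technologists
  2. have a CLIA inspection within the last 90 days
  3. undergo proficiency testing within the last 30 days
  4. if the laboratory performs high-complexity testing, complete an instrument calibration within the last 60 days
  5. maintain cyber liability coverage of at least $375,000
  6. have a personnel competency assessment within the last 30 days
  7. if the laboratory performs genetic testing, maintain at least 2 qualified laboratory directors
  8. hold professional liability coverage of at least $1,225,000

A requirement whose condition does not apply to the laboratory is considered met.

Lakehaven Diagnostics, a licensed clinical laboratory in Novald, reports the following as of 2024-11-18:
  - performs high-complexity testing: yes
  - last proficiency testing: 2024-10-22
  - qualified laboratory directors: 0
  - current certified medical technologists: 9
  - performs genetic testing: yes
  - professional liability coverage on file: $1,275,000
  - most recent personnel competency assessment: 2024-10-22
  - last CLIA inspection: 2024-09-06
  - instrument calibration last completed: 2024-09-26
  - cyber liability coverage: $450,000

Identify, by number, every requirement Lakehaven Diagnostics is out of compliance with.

1. certified medical technologists 9 ≥ 8 → met
2. CLIA inspection 73 days ago vs limit 90 → met
3. proficiency testing 27 days ago vs limit 30 → met
4. condition 'performs high-complexity testing' holds; instrument calibration 53 days ago vs limit 60 → met
5. cyber liability coverage $450,000 ≥ $375,000 → met
6. personnel competency assessment 27 days ago vs limit 30 → met
7. condition 'performs genetic testing' holds; qualified laboratory directors 0 < 2 → not met
8. professional liability coverage $1,275,000 ≥ $1,225,000 → met
Not met: 7

7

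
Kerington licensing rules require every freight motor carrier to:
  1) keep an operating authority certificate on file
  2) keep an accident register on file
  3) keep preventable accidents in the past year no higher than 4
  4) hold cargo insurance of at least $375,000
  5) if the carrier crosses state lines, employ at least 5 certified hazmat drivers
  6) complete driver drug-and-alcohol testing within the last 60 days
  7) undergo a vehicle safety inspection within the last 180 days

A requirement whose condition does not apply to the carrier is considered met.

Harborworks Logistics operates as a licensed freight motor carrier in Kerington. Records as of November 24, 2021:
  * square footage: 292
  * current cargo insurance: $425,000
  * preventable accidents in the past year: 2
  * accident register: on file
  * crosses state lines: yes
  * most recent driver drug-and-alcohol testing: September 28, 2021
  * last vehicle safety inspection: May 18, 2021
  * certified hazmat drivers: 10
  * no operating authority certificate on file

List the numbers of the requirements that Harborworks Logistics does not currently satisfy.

1. operating authority certificate absent → not met
2. accident register present → met
3. preventable accidents in the past year 2 ≤ 4 → met
4. cargo insurance $425,000 ≥ $375,000 → met
5. condition 'crosses state lines' holds; certified hazmat drivers 10 ≥ 5 → met
6. driver drug-and-alcohol testing 57 days ago vs limit 60 → met
7. vehicle safety inspection 190 days ago vs limit 180 → not met
Not met: 1, 7

1, 7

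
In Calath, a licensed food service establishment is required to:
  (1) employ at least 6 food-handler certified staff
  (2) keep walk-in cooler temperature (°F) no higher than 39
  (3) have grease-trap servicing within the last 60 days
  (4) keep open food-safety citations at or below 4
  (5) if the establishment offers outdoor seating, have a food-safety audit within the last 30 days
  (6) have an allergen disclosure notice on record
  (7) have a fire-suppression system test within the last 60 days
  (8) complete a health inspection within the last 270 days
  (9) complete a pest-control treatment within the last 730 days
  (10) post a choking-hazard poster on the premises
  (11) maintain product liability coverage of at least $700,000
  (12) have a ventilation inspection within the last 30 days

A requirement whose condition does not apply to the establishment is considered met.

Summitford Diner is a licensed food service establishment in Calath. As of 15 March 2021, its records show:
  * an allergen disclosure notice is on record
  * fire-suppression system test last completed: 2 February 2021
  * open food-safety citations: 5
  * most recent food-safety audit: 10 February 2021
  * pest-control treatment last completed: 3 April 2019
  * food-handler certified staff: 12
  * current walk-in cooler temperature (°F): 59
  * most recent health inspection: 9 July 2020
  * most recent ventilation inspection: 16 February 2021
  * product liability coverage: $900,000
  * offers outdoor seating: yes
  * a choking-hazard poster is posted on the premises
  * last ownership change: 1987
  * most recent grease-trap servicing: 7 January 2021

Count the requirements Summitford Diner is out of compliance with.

1. food-handler certified staff 12 ≥ 6 → met
2. walk-in cooler temperature (°F) 59 > 39 → not met
3. grease-trap servicing 67 days ago vs limit 60 → not met
4. open food-safety citations 5 > 4 → not met
5. condition 'offers outdoor seating' holds; food-safety audit 33 days ago vs limit 30 → not met
6. allergen disclosure notice present → met
7. fire-suppression system test 41 days ago vs limit 60 → met
8. health inspection 249 days ago vs limit 270 → met
9. pest-control treatment 712 days ago vs limit 730 → met
10. choking-hazard poster present → met
11. product liability coverage $900,000 ≥ $700,000 → met
12. ventilation inspection 27 days ago vs limit 30 → met
Not met: 4 of 12

4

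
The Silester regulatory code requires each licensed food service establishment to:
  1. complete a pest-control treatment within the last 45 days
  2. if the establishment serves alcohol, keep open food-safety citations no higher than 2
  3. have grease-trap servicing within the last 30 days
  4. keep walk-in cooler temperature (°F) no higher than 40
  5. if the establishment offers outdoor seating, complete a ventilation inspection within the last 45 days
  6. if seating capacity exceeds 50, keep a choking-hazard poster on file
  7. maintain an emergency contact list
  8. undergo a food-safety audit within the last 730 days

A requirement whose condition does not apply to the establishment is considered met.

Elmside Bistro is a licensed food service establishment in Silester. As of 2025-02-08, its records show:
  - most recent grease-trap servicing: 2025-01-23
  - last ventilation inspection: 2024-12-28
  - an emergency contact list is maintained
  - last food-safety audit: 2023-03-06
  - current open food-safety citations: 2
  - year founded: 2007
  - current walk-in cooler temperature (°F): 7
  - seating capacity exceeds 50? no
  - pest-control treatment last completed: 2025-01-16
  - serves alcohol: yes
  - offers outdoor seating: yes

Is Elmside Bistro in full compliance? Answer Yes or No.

Yes

1. pest-control treatment 23 days ago vs limit 45 → met
2. condition 'serves alcohol' holds; open food-safety citations 2 ≤ 2 → met
3. grease-trap servicing 16 days ago vs limit 30 → met
4. walk-in cooler temperature (°F) 7 ≤ 40 → met
5. condition 'offers outdoor seating' holds; ventilation inspection 42 days ago vs limit 45 → met
6. condition 'seating capacity exceeds 50' does not hold → requirement n/a → met
7. emergency contact list present → met
8. food-safety audit 705 days ago vs limit 730 → met
All met.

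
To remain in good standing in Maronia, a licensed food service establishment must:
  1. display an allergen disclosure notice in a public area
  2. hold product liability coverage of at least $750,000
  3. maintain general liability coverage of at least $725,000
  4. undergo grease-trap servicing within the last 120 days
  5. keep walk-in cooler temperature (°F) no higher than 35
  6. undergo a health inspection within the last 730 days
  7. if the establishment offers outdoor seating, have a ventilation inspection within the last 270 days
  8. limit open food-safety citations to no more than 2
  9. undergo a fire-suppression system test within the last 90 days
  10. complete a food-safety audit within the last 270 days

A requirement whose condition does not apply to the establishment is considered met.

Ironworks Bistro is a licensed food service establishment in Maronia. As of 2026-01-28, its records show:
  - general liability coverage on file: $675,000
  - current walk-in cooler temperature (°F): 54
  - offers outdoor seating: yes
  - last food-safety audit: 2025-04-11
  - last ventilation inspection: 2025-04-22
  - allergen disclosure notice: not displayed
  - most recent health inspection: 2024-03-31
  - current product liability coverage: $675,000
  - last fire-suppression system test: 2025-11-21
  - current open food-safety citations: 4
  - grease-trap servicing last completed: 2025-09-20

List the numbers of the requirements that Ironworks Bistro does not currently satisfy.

1, 2, 3, 4, 5, 7, 8, 10

1. allergen disclosure notice absent → not met
2. product liability coverage $675,000 < $750,000 → not met
3. general liability coverage $675,000 < $725,000 → not met
4. grease-trap servicing 130 days ago vs limit 120 → not met
5. walk-in cooler temperature (°F) 54 > 35 → not met
6. health inspection 668 days ago vs limit 730 → met
7. condition 'offers outdoor seating' holds; ventilation inspection 281 days ago vs limit 270 → not met
8. open food-safety citations 4 > 2 → not met
9. fire-suppression system test 68 days ago vs limit 90 → met
10. food-safety audit 292 days ago vs limit 270 → not met
Not met: 1, 2, 3, 4, 5, 7, 8, 10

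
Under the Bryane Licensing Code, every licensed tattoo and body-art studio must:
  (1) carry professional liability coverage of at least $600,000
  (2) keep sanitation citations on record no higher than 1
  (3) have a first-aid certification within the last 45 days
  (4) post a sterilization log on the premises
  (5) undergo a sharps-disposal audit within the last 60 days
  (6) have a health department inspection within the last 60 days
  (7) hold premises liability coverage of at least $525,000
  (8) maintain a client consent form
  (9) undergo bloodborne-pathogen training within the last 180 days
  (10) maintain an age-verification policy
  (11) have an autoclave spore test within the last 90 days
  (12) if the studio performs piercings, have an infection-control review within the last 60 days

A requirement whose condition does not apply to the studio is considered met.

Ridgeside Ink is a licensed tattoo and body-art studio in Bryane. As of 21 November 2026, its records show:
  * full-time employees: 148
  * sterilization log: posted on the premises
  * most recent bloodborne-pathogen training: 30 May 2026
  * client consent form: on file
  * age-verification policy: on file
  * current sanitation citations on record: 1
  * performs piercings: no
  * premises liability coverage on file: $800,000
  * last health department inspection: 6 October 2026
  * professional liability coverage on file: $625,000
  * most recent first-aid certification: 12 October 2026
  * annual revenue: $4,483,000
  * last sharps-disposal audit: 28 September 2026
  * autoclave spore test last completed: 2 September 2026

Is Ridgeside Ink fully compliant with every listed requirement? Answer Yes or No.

1. professional liability coverage $625,000 ≥ $600,000 → met
2. sanitation citations on record 1 ≤ 1 → met
3. first-aid certification 40 days ago vs limit 45 → met
4. sterilization log present → met
5. sharps-disposal audit 54 days ago vs limit 60 → met
6. health department inspection 46 days ago vs limit 60 → met
7. premises liability coverage $800,000 ≥ $525,000 → met
8. client consent form present → met
9. bloodborne-pathogen training 175 days ago vs limit 180 → met
10. age-verification policy present → met
11. autoclave spore test 80 days ago vs limit 90 → met
12. condition 'performs piercings' does not hold → requirement n/a → met
All met.

Yes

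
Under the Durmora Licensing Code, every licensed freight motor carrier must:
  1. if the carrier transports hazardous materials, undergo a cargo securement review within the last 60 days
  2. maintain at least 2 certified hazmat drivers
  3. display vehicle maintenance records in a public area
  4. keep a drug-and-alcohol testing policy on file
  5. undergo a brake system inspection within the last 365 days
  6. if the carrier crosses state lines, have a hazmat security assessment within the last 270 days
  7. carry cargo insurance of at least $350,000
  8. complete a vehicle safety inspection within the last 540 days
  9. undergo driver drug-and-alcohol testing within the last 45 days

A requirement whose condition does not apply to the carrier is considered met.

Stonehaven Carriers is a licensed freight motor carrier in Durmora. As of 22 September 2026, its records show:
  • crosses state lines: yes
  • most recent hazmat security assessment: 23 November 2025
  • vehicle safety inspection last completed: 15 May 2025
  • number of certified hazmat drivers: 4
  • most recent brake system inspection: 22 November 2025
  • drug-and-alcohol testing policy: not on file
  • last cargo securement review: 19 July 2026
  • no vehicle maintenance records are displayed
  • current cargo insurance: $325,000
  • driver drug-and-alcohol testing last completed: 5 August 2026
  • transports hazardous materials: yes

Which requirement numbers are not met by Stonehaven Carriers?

1, 3, 4, 6, 7, 9

1. condition 'transports hazardous materials' holds; cargo securement review 65 days ago vs limit 60 → not met
2. certified hazmat drivers 4 ≥ 2 → met
3. vehicle maintenance records absent → not met
4. drug-and-alcohol testing policy absent → not met
5. brake system inspection 304 days ago vs limit 365 → met
6. condition 'crosses state lines' holds; hazmat security assessment 303 days ago vs limit 270 → not met
7. cargo insurance $325,000 < $350,000 → not met
8. vehicle safety inspection 495 days ago vs limit 540 → met
9. driver drug-and-alcohol testing 48 days ago vs limit 45 → not met
Not met: 1, 3, 4, 6, 7, 9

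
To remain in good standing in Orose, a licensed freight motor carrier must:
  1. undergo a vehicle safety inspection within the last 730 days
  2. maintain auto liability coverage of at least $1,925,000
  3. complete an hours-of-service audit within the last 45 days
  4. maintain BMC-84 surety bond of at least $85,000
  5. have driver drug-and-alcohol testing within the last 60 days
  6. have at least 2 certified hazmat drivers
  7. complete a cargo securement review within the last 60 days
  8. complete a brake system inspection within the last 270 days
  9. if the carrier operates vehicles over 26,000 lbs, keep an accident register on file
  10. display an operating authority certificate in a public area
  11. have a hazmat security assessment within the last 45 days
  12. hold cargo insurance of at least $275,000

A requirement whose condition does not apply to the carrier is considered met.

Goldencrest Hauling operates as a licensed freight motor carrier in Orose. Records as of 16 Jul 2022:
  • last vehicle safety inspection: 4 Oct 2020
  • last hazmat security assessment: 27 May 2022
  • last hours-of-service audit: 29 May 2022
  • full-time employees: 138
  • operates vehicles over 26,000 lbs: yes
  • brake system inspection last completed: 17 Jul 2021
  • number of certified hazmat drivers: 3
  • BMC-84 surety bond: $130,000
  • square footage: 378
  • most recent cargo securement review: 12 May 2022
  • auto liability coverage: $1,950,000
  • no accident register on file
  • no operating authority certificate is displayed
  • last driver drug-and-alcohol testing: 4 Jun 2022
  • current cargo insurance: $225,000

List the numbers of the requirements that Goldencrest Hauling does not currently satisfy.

1. vehicle safety inspection 650 days ago vs limit 730 → met
2. auto liability coverage $1,950,000 ≥ $1,925,000 → met
3. hours-of-service audit 48 days ago vs limit 45 → not met
4. BMC-84 surety bond $130,000 ≥ $85,000 → met
5. driver drug-and-alcohol testing 42 days ago vs limit 60 → met
6. certified hazmat drivers 3 ≥ 2 → met
7. cargo securement review 65 days ago vs limit 60 → not met
8. brake system inspection 364 days ago vs limit 270 → not met
9. condition 'operates vehicles over 26,000 lbs' holds; accident register absent → not met
10. operating authority certificate absent → not met
11. hazmat security assessment 50 days ago vs limit 45 → not met
12. cargo insurance $225,000 < $275,000 → not met
Not met: 3, 7, 8, 9, 10, 11, 12

3, 7, 8, 9, 10, 11, 12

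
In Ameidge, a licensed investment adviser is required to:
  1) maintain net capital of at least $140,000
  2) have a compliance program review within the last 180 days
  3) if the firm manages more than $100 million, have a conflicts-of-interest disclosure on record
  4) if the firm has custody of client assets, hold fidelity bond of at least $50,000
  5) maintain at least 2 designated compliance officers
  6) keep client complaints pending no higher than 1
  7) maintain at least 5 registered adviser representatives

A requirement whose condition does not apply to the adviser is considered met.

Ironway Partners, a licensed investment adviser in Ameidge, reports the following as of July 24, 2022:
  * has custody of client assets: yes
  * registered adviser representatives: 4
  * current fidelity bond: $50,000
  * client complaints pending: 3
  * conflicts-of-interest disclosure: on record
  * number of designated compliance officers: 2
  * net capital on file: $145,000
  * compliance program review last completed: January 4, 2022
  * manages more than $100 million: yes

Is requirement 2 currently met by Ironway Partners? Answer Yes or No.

2. compliance program review 201 days ago vs limit 180 → not met

No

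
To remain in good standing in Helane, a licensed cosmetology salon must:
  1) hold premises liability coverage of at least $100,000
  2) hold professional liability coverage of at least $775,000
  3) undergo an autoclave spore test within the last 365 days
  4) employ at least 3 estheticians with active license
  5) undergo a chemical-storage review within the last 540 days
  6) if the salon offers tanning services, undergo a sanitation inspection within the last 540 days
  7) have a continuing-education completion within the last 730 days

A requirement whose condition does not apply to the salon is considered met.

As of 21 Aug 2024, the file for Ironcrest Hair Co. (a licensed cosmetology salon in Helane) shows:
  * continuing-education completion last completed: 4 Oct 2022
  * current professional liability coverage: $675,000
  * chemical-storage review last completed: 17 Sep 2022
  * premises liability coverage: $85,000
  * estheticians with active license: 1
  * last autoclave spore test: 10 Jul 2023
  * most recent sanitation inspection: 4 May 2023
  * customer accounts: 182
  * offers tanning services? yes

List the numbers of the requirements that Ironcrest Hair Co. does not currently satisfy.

1, 2, 3, 4, 5

1. premises liability coverage $85,000 < $100,000 → not met
2. professional liability coverage $675,000 < $775,000 → not met
3. autoclave spore test 408 days ago vs limit 365 → not met
4. estheticians with active license 1 < 3 → not met
5. chemical-storage review 704 days ago vs limit 540 → not met
6. condition 'offers tanning services' holds; sanitation inspection 475 days ago vs limit 540 → met
7. continuing-education completion 687 days ago vs limit 730 → met
Not met: 1, 2, 3, 4, 5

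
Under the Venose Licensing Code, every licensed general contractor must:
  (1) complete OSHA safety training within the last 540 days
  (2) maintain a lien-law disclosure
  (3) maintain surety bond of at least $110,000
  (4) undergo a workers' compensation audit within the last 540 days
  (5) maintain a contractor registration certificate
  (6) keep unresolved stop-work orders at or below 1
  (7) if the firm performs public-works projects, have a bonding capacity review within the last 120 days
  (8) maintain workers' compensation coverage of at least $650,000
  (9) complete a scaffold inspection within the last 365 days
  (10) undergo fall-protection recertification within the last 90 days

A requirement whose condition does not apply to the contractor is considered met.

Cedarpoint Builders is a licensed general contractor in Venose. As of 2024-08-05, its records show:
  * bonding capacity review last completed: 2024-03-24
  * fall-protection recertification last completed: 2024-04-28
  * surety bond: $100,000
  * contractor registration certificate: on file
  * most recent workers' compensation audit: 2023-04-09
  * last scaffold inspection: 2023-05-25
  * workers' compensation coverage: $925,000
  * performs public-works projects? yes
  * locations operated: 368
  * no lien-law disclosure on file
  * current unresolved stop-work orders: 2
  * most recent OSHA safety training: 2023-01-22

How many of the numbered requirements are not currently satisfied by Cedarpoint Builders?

1. OSHA safety training 561 days ago vs limit 540 → not met
2. lien-law disclosure absent → not met
3. surety bond $100,000 < $110,000 → not met
4. workers' compensation audit 484 days ago vs limit 540 → met
5. contractor registration certificate present → met
6. unresolved stop-work orders 2 > 1 → not met
7. condition 'performs public-works projects' holds; bonding capacity review 134 days ago vs limit 120 → not met
8. workers' compensation coverage $925,000 ≥ $650,000 → met
9. scaffold inspection 438 days ago vs limit 365 → not met
10. fall-protection recertification 99 days ago vs limit 90 → not met
Not met: 7 of 10

7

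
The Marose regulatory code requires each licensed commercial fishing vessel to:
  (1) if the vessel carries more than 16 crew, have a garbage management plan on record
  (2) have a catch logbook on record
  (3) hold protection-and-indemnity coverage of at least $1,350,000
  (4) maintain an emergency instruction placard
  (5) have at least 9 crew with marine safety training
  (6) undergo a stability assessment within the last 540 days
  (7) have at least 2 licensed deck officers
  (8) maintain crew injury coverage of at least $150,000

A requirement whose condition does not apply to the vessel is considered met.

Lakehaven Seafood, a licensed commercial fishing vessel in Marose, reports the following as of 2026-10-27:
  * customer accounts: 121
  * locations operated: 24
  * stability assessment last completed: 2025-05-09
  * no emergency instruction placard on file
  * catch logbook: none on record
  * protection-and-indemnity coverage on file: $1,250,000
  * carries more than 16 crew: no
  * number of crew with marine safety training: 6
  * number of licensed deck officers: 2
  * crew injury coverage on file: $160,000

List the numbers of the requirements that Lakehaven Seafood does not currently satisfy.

2, 3, 4, 5

1. condition 'carries more than 16 crew' does not hold → requirement n/a → met
2. catch logbook absent → not met
3. protection-and-indemnity coverage $1,250,000 < $1,350,000 → not met
4. emergency instruction placard absent → not met
5. crew with marine safety training 6 < 9 → not met
6. stability assessment 536 days ago vs limit 540 → met
7. licensed deck officers 2 ≥ 2 → met
8. crew injury coverage $160,000 ≥ $150,000 → met
Not met: 2, 3, 4, 5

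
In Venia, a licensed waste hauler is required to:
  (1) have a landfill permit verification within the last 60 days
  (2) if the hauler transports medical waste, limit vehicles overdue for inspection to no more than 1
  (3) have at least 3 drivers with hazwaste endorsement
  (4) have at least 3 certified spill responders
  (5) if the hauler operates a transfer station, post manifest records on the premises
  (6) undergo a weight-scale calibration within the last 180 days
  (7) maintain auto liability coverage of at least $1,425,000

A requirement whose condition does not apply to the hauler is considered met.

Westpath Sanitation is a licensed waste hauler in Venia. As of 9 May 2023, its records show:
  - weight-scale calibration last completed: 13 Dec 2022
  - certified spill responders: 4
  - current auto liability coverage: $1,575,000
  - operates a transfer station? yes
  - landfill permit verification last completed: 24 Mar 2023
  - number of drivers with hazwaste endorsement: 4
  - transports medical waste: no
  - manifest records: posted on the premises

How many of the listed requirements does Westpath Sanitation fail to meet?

0

1. landfill permit verification 46 days ago vs limit 60 → met
2. condition 'transports medical waste' does not hold → requirement n/a → met
3. drivers with hazwaste endorsement 4 ≥ 3 → met
4. certified spill responders 4 ≥ 3 → met
5. condition 'operates a transfer station' holds; manifest records present → met
6. weight-scale calibration 147 days ago vs limit 180 → met
7. auto liability coverage $1,575,000 ≥ $1,425,000 → met
Not met: 0 of 7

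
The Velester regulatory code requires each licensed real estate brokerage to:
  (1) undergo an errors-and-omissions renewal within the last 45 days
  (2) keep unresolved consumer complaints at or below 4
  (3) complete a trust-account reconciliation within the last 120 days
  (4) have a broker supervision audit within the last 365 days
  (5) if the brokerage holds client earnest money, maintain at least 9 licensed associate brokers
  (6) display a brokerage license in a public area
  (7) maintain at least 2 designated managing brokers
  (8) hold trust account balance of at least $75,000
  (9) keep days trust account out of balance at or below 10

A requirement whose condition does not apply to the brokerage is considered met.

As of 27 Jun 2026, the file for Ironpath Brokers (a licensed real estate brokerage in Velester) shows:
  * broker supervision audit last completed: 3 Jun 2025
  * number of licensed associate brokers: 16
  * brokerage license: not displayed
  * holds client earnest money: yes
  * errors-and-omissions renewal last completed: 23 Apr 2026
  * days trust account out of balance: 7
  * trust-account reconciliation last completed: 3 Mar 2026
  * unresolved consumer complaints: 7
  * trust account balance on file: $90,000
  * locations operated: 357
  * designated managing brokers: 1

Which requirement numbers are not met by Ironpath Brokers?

1. errors-and-omissions renewal 65 days ago vs limit 45 → not met
2. unresolved consumer complaints 7 > 4 → not met
3. trust-account reconciliation 116 days ago vs limit 120 → met
4. broker supervision audit 389 days ago vs limit 365 → not met
5. condition 'holds client earnest money' holds; licensed associate brokers 16 ≥ 9 → met
6. brokerage license absent → not met
7. designated managing brokers 1 < 2 → not met
8. trust account balance $90,000 ≥ $75,000 → met
9. days trust account out of balance 7 ≤ 10 → met
Not met: 1, 2, 4, 6, 7

1, 2, 4, 6, 7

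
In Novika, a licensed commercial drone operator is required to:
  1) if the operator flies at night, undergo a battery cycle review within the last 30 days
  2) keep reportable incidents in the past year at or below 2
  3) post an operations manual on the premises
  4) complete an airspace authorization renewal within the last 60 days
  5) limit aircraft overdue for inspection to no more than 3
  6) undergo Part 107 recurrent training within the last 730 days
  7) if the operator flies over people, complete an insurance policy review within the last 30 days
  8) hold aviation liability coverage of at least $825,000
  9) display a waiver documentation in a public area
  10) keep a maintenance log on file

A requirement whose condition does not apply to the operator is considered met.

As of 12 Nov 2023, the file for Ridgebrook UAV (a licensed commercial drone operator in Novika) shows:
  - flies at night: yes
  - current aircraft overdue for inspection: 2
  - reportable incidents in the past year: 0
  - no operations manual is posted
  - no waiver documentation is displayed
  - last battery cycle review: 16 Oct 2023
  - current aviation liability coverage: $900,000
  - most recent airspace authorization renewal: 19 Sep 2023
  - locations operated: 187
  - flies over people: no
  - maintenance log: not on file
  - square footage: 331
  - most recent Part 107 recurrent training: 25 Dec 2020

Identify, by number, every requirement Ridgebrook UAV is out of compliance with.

3, 6, 9, 10

1. condition 'flies at night' holds; battery cycle review 27 days ago vs limit 30 → met
2. reportable incidents in the past year 0 ≤ 2 → met
3. operations manual absent → not met
4. airspace authorization renewal 54 days ago vs limit 60 → met
5. aircraft overdue for inspection 2 ≤ 3 → met
6. Part 107 recurrent training 1052 days ago vs limit 730 → not met
7. condition 'flies over people' does not hold → requirement n/a → met
8. aviation liability coverage $900,000 ≥ $825,000 → met
9. waiver documentation absent → not met
10. maintenance log absent → not met
Not met: 3, 6, 9, 10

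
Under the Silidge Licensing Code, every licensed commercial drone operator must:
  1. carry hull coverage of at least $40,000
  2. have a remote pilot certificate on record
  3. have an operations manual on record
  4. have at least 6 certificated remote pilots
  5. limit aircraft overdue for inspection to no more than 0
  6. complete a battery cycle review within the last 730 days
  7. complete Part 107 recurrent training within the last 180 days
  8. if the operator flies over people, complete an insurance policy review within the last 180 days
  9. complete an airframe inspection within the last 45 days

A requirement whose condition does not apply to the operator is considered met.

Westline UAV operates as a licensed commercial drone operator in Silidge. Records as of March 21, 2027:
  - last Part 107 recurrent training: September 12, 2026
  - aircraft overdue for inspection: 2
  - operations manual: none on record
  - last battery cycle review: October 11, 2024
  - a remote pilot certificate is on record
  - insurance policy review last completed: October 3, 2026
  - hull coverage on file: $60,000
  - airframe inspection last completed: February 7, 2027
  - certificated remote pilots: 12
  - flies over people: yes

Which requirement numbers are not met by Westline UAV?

1. hull coverage $60,000 ≥ $40,000 → met
2. remote pilot certificate present → met
3. operations manual absent → not met
4. certificated remote pilots 12 ≥ 6 → met
5. aircraft overdue for inspection 2 > 0 → not met
6. battery cycle review 891 days ago vs limit 730 → not met
7. Part 107 recurrent training 190 days ago vs limit 180 → not met
8. condition 'flies over people' holds; insurance policy review 169 days ago vs limit 180 → met
9. airframe inspection 42 days ago vs limit 45 → met
Not met: 3, 5, 6, 7

3, 5, 6, 7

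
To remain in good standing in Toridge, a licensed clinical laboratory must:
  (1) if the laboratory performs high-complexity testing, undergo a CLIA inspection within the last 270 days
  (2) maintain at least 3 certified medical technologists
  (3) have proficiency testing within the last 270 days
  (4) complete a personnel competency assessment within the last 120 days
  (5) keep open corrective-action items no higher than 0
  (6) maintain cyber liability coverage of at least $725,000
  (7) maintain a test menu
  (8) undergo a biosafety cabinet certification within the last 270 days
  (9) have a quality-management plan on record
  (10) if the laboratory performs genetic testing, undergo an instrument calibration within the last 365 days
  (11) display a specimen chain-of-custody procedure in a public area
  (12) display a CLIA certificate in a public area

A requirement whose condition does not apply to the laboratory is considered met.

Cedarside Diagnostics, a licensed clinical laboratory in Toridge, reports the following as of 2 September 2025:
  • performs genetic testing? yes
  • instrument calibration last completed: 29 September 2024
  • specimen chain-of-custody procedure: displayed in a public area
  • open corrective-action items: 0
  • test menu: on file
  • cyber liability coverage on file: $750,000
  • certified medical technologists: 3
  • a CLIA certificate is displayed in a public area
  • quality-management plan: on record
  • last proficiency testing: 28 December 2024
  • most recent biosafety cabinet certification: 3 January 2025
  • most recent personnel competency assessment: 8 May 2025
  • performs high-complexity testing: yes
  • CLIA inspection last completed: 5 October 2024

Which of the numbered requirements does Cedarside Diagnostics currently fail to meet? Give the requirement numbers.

1

1. condition 'performs high-complexity testing' holds; CLIA inspection 332 days ago vs limit 270 → not met
2. certified medical technologists 3 ≥ 3 → met
3. proficiency testing 248 days ago vs limit 270 → met
4. personnel competency assessment 117 days ago vs limit 120 → met
5. open corrective-action items 0 ≤ 0 → met
6. cyber liability coverage $750,000 ≥ $725,000 → met
7. test menu present → met
8. biosafety cabinet certification 242 days ago vs limit 270 → met
9. quality-management plan present → met
10. condition 'performs genetic testing' holds; instrument calibration 338 days ago vs limit 365 → met
11. specimen chain-of-custody procedure present → met
12. CLIA certificate present → met
Not met: 1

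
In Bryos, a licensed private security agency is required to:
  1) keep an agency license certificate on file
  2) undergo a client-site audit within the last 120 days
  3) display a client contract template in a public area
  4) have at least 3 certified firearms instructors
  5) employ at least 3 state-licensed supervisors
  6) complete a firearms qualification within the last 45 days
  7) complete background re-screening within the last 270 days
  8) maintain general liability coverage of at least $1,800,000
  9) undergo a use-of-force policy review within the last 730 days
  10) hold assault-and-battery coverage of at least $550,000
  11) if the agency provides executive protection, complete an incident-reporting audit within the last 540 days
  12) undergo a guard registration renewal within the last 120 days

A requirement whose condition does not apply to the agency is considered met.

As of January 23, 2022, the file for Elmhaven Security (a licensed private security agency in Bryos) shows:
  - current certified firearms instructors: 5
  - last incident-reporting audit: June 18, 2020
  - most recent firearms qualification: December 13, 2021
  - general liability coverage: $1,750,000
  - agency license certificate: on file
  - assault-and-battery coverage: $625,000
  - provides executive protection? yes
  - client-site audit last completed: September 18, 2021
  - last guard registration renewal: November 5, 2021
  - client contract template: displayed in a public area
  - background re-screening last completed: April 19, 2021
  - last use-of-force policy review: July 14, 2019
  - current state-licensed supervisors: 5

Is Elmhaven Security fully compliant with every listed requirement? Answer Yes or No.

No

1. agency license certificate present → met
2. client-site audit 127 days ago vs limit 120 → not met
3. client contract template present → met
4. certified firearms instructors 5 ≥ 3 → met
5. state-licensed supervisors 5 ≥ 3 → met
6. firearms qualification 41 days ago vs limit 45 → met
7. background re-screening 279 days ago vs limit 270 → not met
8. general liability coverage $1,750,000 < $1,800,000 → not met
9. use-of-force policy review 924 days ago vs limit 730 → not met
10. assault-and-battery coverage $625,000 ≥ $550,000 → met
11. condition 'provides executive protection' holds; incident-reporting audit 584 days ago vs limit 540 → not met
12. guard registration renewal 79 days ago vs limit 120 → met
Not met: 2, 7, 8, 9, 11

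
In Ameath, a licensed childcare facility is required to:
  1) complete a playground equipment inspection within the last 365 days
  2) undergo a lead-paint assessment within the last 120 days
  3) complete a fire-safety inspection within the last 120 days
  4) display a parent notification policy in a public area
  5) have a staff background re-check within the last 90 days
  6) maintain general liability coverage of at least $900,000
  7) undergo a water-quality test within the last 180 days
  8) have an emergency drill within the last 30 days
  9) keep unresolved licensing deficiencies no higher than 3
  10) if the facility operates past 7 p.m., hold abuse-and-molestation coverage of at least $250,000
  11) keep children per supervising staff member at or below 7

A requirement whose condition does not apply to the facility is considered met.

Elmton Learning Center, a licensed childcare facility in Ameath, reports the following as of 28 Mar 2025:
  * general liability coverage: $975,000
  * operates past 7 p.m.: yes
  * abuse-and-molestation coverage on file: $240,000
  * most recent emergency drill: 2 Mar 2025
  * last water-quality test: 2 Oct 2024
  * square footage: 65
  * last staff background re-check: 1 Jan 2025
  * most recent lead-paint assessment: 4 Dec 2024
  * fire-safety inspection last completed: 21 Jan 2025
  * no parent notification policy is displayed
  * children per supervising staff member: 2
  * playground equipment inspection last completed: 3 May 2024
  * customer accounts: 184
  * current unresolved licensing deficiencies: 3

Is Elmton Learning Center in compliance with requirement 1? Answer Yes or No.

1. playground equipment inspection 329 days ago vs limit 365 → met

Yes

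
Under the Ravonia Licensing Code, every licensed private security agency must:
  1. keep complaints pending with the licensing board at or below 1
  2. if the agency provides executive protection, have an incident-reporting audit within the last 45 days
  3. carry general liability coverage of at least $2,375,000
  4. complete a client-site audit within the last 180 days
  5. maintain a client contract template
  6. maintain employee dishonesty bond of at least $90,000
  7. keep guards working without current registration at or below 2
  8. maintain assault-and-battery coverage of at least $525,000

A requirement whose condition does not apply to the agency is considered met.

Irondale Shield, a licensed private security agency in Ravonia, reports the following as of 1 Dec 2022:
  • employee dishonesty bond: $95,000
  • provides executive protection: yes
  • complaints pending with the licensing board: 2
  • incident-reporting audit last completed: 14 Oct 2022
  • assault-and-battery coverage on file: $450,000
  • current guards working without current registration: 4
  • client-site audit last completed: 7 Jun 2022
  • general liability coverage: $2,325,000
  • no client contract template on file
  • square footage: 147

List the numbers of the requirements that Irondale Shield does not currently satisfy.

1. complaints pending with the licensing board 2 > 1 → not met
2. condition 'provides executive protection' holds; incident-reporting audit 48 days ago vs limit 45 → not met
3. general liability coverage $2,325,000 < $2,375,000 → not met
4. client-site audit 177 days ago vs limit 180 → met
5. client contract template absent → not met
6. employee dishonesty bond $95,000 ≥ $90,000 → met
7. guards working without current registration 4 > 2 → not met
8. assault-and-battery coverage $450,000 < $525,000 → not met
Not met: 1, 2, 3, 5, 7, 8

1, 2, 3, 5, 7, 8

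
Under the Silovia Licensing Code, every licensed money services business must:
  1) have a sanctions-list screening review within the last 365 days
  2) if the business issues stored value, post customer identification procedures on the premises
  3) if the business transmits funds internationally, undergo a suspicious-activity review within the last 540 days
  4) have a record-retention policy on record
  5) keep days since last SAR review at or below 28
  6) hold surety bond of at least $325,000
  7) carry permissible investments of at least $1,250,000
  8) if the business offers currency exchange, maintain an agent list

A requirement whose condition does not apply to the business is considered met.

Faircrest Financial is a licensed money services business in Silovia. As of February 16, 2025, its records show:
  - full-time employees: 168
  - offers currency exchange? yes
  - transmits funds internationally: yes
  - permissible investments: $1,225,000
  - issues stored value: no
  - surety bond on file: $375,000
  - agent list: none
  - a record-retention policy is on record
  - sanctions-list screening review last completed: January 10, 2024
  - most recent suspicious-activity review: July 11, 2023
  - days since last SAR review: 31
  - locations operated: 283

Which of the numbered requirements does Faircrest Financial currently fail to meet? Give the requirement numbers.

1, 3, 5, 7, 8

1. sanctions-list screening review 403 days ago vs limit 365 → not met
2. condition 'issues stored value' does not hold → requirement n/a → met
3. condition 'transmits funds internationally' holds; suspicious-activity review 586 days ago vs limit 540 → not met
4. record-retention policy present → met
5. days since last SAR review 31 > 28 → not met
6. surety bond $375,000 ≥ $325,000 → met
7. permissible investments $1,225,000 < $1,250,000 → not met
8. condition 'offers currency exchange' holds; agent list absent → not met
Not met: 1, 3, 5, 7, 8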